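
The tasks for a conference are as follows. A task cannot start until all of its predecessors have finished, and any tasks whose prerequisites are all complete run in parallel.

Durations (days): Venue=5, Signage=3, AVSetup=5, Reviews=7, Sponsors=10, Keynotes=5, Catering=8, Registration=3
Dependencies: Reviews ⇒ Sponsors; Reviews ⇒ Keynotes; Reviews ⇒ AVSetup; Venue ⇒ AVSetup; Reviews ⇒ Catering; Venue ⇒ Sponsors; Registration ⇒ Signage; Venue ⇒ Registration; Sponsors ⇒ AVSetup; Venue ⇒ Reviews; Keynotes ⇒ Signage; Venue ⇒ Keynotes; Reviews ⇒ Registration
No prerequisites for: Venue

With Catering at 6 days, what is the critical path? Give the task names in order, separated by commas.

Critical path before the change: Venue→Reviews→Sponsors→AVSetup = 5+7+10+5 = 27 giving 27 days.
Catering is off the critical path — its longest chain is 20 days, giving 7 of slack.
The critical path is still Venue→Reviews→Sponsors→AVSetup; finish is now 27 days.

Venue, Reviews, Sponsors, AVSetup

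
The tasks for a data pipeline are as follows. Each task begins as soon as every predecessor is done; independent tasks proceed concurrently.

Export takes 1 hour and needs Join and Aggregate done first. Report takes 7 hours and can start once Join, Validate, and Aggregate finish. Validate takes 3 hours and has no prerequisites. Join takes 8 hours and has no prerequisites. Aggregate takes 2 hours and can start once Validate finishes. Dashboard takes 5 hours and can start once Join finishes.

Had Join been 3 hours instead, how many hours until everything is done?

12

Baseline: Join→Report = 8+7 = 15 → 15 hours.
Join lies on that path, so at 3 hours the path becomes 10 hours.
New critical path: Validate→Aggregate→Report = 3+2+7 = 12 ⇒ 12 hours.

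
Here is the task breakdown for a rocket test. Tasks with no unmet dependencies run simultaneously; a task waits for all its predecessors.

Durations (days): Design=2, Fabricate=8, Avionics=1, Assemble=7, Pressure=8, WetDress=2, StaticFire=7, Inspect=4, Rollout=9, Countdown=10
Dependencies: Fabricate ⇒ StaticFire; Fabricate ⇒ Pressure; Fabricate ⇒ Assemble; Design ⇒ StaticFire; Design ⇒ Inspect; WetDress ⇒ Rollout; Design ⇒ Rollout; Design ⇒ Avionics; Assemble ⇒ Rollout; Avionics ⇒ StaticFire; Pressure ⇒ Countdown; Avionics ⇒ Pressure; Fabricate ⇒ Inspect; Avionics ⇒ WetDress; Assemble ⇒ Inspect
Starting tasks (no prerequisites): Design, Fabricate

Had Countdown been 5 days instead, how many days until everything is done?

The binding path is Fabricate→Pressure→Countdown = 8+8+10 = 26; finish at 26 days.
Countdown lies on that path, so at 5 days the path becomes 21 days.
Now Fabricate→Assemble→Rollout = 8+7+9 = 24 is longest, so the finish becomes 24 days.

24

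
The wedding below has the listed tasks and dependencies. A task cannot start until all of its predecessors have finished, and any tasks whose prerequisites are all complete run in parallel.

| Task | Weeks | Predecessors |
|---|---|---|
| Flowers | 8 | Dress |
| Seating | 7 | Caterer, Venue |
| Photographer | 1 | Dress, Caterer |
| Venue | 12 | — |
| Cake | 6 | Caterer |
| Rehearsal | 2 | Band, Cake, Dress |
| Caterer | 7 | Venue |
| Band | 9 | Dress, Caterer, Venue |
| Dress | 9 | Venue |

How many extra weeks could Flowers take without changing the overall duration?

3

Venue→Dress→Band→Rehearsal = 12+9+9+2 = 32 sets the makespan at 32 weeks.
Flowers finishes as early as 29 and must finish by 32.
Float = 32 − 29 = 3.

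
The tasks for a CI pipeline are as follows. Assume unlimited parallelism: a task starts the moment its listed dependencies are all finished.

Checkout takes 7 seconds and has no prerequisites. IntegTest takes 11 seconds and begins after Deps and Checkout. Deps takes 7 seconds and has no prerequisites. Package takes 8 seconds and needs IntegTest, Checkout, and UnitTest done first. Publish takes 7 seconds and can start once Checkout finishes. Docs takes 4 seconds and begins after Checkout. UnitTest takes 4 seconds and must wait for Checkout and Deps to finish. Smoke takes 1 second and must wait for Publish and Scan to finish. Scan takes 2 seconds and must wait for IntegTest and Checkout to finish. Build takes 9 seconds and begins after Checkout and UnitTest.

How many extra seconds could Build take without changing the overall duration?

Checkout→IntegTest→Package = 7+11+8 = 26 sets the makespan at 26 seconds.
Build finishes as early as 20 and must finish by 26.
So Build can slip 26 − 20 = 6 seconds.

6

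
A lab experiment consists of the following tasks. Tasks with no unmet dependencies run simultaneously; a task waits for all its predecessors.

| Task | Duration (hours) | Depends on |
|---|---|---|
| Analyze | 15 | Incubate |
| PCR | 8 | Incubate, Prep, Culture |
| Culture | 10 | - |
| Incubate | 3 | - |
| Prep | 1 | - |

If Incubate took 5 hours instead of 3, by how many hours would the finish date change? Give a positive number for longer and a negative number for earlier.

2

As given, the longest chain is Incubate→Analyze = 3+15 = 18, so the finish is 18 hours.
Since Incubate is critical, the +2 change carries straight to that chain (now 20 hours).
That remains the longest chain; total 20 hours.
Change in finish: 20 − 18 = +2 hours.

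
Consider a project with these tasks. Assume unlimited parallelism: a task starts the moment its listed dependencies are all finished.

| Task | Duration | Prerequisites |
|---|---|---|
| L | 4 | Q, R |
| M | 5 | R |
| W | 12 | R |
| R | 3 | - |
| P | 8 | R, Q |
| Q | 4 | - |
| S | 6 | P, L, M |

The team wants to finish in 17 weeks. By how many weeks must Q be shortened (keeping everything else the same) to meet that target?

Current finish: 18 weeks; target: 17.
Q is on every critical path, so each week cut from Q cuts the finish by one (this holds down to a finish of 17).
Need 18 − 17 = 1 week off Q → Q becomes 3 weeks, finish becomes 17.

1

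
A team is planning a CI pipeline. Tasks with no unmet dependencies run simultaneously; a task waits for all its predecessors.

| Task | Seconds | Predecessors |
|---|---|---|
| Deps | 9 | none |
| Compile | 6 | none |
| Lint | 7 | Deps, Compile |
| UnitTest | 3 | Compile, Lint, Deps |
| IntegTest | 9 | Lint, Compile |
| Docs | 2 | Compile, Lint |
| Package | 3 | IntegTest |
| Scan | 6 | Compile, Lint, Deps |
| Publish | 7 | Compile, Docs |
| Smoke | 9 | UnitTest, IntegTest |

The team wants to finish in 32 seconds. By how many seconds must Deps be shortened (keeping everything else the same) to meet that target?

Current finish: 34 seconds; target: 32.
Deps is on every critical path, so each second cut from Deps cuts the finish by one (this holds down to a finish of 31).
Need 34 − 32 = 2 seconds off Deps → Deps becomes 7 seconds, finish becomes 32.

2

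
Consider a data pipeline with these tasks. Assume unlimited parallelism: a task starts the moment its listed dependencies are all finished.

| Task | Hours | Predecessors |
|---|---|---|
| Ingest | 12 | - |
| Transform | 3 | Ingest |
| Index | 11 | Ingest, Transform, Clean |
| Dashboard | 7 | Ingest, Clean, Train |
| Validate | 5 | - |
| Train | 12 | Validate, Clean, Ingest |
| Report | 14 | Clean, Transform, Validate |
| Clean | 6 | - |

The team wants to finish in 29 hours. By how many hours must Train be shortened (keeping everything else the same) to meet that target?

Current finish: 31 hours; target: 29.
Train is on every critical path, so each hour cut from Train cuts the finish by one (this holds down to a finish of 29).
Need 31 − 29 = 2 hours off Train → Train becomes 10 hours, finish becomes 29.

2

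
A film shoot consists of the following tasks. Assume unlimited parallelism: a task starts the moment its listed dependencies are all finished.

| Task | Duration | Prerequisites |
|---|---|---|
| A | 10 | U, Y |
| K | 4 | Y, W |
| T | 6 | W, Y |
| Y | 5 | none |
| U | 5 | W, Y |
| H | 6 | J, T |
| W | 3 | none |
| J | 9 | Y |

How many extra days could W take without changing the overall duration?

Y→J→H = 5+9+6 = 20 sets the makespan at 20 days.
Longest path through W: 18 days (earliest finish 3, latest finish 5).
So W can slip 5 − 3 = 2 days.

2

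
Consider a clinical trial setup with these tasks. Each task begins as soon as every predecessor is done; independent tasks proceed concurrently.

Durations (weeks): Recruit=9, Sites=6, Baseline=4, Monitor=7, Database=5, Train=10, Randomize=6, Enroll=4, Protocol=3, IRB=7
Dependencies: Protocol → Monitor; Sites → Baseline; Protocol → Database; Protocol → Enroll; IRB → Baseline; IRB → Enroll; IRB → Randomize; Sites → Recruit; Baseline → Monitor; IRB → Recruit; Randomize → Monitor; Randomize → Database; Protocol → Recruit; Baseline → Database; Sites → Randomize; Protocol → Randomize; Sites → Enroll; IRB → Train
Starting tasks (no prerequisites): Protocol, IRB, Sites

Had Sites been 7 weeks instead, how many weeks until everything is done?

20

The binding path is IRB→Randomize→Monitor = 7+6+7 = 20; finish at 20 weeks.
Sites is off the critical path — its longest chain is 19 weeks, giving 1 of slack.
No other chain overtakes it, so the finish is 20 weeks.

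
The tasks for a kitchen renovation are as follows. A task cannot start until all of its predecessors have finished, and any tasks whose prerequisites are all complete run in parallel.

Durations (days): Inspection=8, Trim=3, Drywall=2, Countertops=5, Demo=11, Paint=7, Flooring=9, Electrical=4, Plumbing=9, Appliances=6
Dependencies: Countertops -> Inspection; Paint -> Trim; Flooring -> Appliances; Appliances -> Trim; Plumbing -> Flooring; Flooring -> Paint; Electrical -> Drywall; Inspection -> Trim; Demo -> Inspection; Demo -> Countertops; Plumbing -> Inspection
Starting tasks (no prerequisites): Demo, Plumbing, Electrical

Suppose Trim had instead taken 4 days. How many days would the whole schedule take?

29

As given, the longest chain is Plumbing→Flooring→Paint→Trim = 9+9+7+3 = 28, so the finish is 28 days.
Since Trim is critical, the +1 change carries straight to that chain (now 29 days).
The critical path is still Plumbing→Flooring→Paint→Trim; finish is now 29 days.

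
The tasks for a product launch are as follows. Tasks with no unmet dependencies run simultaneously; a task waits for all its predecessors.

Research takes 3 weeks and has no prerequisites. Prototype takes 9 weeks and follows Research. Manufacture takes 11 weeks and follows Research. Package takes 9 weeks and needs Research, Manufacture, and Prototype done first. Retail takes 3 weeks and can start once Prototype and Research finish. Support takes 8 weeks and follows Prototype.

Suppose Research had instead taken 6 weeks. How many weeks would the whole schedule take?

26

Actual critical path: Research→Manufacture→Package = 3+11+9 = 23 ⇒ 23 weeks.
Research lies on that path, so at 6 weeks the path becomes 26 weeks.
No other chain overtakes it, so the finish is 26 weeks.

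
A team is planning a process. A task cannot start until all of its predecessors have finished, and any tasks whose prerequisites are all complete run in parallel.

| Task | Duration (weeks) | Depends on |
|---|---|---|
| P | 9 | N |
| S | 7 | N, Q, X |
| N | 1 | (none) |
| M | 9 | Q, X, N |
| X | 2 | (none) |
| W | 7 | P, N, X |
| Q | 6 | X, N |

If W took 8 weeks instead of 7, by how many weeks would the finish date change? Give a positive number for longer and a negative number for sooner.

1

As given, the longest chain is N→P→W = 1+9+7 = 17, so the finish is 17 weeks.
W is on the critical path; changing it to 8 makes that path 18 weeks.
That remains the longest chain; total 18 weeks.
Change in finish: 18 − 17 = +1 weeks.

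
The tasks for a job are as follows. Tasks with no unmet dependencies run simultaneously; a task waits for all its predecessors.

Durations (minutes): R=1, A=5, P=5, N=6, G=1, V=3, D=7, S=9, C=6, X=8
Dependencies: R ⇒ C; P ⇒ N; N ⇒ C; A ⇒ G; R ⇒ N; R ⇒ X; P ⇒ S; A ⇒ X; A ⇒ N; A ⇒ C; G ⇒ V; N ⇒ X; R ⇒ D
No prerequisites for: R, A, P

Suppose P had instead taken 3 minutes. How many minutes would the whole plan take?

19

Actual critical path: P→N→X = 5+6+8 = 19 ⇒ 19 minutes.
P lies on that path, so at 3 minutes the path becomes 17 minutes.
The binding chain switches to A→N→X = 5+6+8 = 19; finish 19 minutes.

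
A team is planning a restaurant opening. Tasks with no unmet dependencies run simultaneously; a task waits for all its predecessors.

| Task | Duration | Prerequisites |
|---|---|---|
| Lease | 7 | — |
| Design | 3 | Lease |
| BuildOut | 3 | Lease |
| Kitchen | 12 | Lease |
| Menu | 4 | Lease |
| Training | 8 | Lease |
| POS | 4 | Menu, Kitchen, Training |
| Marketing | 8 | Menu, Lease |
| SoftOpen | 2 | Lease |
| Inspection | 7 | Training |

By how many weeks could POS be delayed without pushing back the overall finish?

Critical path: Lease→Kitchen→POS = 7+12+4 = 23, so the finish is 23 weeks.
The longest chain containing POS totals 23 weeks.
Float = 23 − 23 = 0.

0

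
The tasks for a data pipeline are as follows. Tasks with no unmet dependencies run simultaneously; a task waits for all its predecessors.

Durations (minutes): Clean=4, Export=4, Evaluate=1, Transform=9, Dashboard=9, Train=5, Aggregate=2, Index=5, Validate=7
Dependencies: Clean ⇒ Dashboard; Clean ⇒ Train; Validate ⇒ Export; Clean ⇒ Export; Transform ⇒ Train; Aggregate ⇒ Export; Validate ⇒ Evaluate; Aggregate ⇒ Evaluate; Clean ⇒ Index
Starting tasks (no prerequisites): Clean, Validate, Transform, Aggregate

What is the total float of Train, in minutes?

Critical path: Transform→Train = 9+5 = 14, so the finish is 14 minutes.
Longest path through Train: 14 minutes (earliest finish 14, latest finish 14).
Float = 14 − 14 = 0.

0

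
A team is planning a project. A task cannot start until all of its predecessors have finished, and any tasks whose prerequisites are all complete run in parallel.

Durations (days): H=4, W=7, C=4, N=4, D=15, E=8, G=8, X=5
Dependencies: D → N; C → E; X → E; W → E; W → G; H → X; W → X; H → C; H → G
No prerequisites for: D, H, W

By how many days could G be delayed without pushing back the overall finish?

The longest chain is W→X→E = 7+5+8 = 20; overall finish 20 days.
Longest path through G: 15 days (earliest finish 15, latest finish 20).
Float = 20 − 15 = 5.

5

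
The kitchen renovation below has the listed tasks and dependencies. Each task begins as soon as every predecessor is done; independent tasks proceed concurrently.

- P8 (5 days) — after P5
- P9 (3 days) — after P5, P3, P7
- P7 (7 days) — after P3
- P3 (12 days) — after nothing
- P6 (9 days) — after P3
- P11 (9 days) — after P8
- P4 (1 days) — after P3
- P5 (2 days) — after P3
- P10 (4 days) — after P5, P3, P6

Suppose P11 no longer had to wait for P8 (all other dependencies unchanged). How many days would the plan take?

Before: longest chain P3→P5→P8→P11 = 12+2+5+9 = 28, finish 28.
Without P8→P11, P11's earliest start moves from 19 to 0.
New critical path: P3→P6→P10 = 12+9+4 = 25 ⇒ 25 days.

25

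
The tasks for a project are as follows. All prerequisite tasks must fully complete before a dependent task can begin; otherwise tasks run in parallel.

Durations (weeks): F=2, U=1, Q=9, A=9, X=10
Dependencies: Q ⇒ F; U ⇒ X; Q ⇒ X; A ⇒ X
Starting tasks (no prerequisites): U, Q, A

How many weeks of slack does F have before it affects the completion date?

8

Q→X = 9+10 = 19 sets the makespan at 19 weeks.
The longest chain containing F totals 11 weeks.
Slack of F = 17 − 9 = 8 weeks.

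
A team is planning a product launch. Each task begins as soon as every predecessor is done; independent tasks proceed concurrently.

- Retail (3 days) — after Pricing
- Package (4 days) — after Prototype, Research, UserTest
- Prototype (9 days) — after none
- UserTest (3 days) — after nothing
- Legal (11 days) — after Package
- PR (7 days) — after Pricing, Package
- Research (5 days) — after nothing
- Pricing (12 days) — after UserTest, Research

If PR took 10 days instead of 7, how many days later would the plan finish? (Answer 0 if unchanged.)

3

As given, the longest chain is Research→Pricing→PR = 5+12+7 = 24, so the finish is 24 days.
Since PR is critical, the +3 change carries straight to that chain (now 27 days).
That remains the longest chain; total 27 days.
Change in finish: 27 − 24 = +3 days.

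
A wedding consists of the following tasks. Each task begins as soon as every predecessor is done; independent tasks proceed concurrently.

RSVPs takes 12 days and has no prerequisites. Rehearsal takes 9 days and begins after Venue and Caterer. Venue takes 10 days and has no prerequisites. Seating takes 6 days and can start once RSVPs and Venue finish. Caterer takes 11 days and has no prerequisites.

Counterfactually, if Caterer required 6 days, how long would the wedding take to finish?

19

Critical path before the change: Caterer→Rehearsal = 11+9 = 20 giving 20 days.
Caterer lies on that path, so at 6 days the path becomes 15 days.
Now Venue→Rehearsal = 10+9 = 19 is longest, so the finish becomes 19 days.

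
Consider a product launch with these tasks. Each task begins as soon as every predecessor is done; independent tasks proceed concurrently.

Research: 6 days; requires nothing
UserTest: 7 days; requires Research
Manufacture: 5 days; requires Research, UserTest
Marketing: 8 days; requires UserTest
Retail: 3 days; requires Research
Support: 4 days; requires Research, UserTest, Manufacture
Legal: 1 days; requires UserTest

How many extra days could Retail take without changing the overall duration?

13

The longest chain is Research→UserTest→Manufacture→Support = 6+7+5+4 = 22; overall finish 22 days.
Longest path through Retail: 9 days (earliest finish 9, latest finish 22).
Slack of Retail = 19 − 6 = 13 days.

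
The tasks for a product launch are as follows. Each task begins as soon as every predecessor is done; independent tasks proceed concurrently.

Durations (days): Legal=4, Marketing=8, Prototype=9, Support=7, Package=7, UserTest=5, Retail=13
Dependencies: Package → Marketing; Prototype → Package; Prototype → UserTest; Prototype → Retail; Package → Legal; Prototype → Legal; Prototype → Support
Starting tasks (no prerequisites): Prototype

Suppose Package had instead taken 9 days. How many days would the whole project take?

Actual critical path: Prototype→Package→Marketing = 9+7+8 = 24 ⇒ 24 days.
Since Package is critical, the +2 change carries straight to that chain (now 26 days).
No other chain overtakes it, so the finish is 26 days.

26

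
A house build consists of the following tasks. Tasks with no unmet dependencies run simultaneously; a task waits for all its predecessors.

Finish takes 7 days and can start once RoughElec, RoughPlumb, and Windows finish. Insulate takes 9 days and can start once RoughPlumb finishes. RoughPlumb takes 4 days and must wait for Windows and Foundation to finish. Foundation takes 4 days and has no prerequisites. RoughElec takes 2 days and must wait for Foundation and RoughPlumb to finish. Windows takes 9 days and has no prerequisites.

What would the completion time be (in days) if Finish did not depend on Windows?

Before: longest chain Windows→RoughPlumb→RoughElec→Finish = 9+4+2+7 = 22, finish 22.
Dropping Windows→Finish doesn't change Finish's earliest start (15); another predecessor still binds.
After: Windows→RoughPlumb→RoughElec→Finish = 9+4+2+7 = 22 → 22 days.

22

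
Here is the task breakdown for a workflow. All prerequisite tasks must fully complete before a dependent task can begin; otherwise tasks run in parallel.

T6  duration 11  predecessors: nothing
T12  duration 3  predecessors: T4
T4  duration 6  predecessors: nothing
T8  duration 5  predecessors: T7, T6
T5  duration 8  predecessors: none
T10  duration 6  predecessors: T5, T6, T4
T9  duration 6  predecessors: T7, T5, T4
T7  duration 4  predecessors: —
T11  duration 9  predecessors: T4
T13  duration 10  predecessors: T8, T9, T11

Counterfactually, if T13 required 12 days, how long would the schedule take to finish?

Baseline: T6→T8→T13 = 11+5+10 = 26 → 26 days.
T13 lies on that path, so at 12 days the path becomes 28 days.
No other chain overtakes it, so the finish is 28 days.

28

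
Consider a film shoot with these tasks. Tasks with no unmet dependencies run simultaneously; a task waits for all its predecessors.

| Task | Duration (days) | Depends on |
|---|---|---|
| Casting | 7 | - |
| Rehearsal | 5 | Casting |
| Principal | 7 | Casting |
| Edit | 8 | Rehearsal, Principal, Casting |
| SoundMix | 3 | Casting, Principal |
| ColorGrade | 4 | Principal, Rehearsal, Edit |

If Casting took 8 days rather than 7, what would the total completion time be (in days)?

27

Baseline: Casting→Principal→Edit→ColorGrade = 7+7+8+4 = 26 → 26 days.
Casting is on the critical path; changing it to 8 makes that path 27 days.
No other chain overtakes it, so the finish is 27 days.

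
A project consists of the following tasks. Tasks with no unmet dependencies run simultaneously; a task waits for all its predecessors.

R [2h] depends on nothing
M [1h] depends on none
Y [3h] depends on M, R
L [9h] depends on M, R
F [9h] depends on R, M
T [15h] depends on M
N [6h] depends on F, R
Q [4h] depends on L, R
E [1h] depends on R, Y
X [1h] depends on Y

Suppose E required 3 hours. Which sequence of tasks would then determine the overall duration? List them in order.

R, F, N

Actual critical path: R→F→N = 2+9+6 = 17 ⇒ 17 hours.
The longest path through E is only 6 hours, so E has float 11.
The critical path is still R→F→N; finish is now 17 hours.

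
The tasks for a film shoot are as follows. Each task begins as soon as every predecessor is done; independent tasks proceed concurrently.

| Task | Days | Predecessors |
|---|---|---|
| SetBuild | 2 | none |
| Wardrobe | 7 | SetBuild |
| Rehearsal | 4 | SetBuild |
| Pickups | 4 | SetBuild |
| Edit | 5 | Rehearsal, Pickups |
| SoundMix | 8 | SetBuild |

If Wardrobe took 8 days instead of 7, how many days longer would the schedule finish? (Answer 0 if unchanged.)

0

Baseline: SetBuild→Rehearsal→Edit = 2+4+5 = 11 → 11 days.
Wardrobe has 2 days of float (longest path through it is 9).
No other chain overtakes it, so the finish is 11 days.
Change in finish: 11 − 11 = +0 days.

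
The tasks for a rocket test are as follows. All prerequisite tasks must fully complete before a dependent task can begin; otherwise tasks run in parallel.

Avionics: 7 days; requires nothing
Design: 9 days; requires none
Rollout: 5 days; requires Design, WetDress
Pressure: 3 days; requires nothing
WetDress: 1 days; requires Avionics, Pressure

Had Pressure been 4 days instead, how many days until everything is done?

14

Critical path before the change: Design→Rollout = 9+5 = 14 giving 14 days.
Pressure has 5 days of float (longest path through it is 9).
That remains the longest chain; total 14 days.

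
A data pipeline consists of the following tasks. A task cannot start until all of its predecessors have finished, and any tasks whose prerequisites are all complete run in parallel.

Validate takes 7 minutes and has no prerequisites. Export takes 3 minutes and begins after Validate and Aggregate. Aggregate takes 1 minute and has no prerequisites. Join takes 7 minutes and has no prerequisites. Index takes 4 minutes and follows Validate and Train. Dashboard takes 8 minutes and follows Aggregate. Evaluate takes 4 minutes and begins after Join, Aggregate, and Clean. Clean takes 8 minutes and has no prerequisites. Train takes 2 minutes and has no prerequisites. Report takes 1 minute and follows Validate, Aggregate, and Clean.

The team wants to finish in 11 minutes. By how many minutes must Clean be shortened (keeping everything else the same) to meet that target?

1

Current finish: 12 minutes; target: 11.
Clean is on every critical path, so each minute cut from Clean cuts the finish by one (this holds down to a finish of 11).
Need 12 − 11 = 1 minute off Clean → Clean becomes 7 minutes, finish becomes 11.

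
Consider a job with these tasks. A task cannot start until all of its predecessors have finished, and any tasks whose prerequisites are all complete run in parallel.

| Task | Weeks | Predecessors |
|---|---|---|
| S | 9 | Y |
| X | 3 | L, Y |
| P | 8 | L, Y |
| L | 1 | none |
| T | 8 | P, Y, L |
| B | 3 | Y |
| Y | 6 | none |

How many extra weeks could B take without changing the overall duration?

Critical path: Y→P→T = 6+8+8 = 22, so the finish is 22 weeks.
B finishes as early as 9 and must finish by 22.
Float = 22 − 9 = 13.

13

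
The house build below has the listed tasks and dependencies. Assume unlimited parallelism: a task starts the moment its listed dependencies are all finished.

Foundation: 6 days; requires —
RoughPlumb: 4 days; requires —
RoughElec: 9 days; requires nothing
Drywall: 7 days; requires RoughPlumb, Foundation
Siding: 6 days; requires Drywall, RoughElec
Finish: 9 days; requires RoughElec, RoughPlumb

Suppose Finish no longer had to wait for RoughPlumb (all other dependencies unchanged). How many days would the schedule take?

Original critical path: Foundation→Drywall→Siding = 6+7+6 = 19 ⇒ 19 days.
Dropping RoughPlumb→Finish doesn't change Finish's earliest start (9); another predecessor still binds.
New critical path: Foundation→Drywall→Siding = 6+7+6 = 19 ⇒ 19 days.

19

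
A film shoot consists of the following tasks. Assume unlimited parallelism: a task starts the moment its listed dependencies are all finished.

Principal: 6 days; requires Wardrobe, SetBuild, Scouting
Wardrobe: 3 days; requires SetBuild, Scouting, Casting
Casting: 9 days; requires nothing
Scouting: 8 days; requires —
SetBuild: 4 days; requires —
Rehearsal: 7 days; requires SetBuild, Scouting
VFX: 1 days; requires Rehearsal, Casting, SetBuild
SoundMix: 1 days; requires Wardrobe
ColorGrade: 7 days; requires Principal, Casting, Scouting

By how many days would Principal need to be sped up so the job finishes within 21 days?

Current finish: 25 days; target: 21.
Principal is on every critical path, so each day cut from Principal cuts the finish by one (this holds down to a finish of 20).
Need 25 − 21 = 4 days off Principal → Principal becomes 2 days, finish becomes 21.

4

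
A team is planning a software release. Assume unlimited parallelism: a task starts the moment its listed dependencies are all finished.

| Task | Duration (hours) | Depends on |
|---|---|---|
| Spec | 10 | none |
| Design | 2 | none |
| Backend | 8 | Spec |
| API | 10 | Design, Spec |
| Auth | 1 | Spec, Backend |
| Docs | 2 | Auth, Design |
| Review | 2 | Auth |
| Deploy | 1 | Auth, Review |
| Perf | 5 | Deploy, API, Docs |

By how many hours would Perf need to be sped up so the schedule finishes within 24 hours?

3

Current finish: 27 hours; target: 24.
Perf is on every critical path, so each hour cut from Perf cuts the finish by one (this holds down to a finish of 23).
Need 27 − 24 = 3 hours off Perf → Perf becomes 2 hours, finish becomes 24.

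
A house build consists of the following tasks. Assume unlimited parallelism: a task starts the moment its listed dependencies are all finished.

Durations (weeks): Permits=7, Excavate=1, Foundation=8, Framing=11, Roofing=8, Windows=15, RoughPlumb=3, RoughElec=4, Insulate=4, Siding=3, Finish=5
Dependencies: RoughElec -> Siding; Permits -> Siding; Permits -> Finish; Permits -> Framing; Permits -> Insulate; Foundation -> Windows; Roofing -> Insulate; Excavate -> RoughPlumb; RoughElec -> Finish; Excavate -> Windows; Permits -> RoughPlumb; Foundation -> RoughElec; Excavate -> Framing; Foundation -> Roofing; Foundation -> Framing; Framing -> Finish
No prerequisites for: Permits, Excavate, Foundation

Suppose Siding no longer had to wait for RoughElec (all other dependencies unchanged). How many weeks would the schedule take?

With the dependency in place, Foundation→Framing→Finish = 8+11+5 = 24 sets the finish at 24 weeks.
Without RoughElec→Siding, Siding's earliest start moves from 12 to 7.
After: Foundation→Framing→Finish = 8+11+5 = 24 → 24 weeks.

24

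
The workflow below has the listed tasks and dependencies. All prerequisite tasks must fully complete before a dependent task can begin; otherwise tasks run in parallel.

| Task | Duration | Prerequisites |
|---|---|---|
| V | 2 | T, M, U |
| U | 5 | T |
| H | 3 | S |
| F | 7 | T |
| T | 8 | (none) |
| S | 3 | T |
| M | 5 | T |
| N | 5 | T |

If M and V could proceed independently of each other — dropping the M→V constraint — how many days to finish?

Original critical path: T→M→V = 8+5+2 = 15 ⇒ 15 days.
Dropping M→V doesn't change V's earliest start (13); another predecessor still binds.
After: T→U→V = 8+5+2 = 15 → 15 days.

15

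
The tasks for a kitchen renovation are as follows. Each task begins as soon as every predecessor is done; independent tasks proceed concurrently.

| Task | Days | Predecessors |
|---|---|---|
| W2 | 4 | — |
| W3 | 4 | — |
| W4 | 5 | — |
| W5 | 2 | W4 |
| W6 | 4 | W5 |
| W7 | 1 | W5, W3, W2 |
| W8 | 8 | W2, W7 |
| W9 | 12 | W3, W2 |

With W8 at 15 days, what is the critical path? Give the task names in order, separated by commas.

As given, the longest chain is W4→W5→W7→W8 = 5+2+1+8 = 16, so the finish is 16 days.
W8 lies on that path, so at 15 days the path becomes 23 days.
That remains the longest chain; total 23 days.

W4, W5, W7, W8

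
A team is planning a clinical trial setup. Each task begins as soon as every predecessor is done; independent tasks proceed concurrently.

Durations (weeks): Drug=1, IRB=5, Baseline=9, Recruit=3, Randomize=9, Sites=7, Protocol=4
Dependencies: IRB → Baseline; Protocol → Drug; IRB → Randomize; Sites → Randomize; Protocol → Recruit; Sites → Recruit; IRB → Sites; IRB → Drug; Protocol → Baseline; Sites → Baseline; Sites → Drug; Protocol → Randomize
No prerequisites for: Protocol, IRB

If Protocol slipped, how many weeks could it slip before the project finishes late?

IRB→Sites→Randomize = 5+7+9 = 21 sets the makespan at 21 weeks.
The longest chain containing Protocol totals 13 weeks.
Slack of Protocol = 8 − 0 = 8 weeks.

8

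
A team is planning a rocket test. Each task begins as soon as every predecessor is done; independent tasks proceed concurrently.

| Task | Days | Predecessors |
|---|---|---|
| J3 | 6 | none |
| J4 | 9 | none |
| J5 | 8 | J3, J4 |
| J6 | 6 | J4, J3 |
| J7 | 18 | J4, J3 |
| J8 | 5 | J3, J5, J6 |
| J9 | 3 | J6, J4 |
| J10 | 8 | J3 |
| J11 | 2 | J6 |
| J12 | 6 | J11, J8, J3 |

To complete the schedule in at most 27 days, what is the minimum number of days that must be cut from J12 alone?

Current finish: 28 days; target: 27.
J12 is on every critical path, so each day cut from J12 cuts the finish by one (this holds down to a finish of 27).
Need 28 − 27 = 1 day off J12 → J12 becomes 5 days, finish becomes 27.

1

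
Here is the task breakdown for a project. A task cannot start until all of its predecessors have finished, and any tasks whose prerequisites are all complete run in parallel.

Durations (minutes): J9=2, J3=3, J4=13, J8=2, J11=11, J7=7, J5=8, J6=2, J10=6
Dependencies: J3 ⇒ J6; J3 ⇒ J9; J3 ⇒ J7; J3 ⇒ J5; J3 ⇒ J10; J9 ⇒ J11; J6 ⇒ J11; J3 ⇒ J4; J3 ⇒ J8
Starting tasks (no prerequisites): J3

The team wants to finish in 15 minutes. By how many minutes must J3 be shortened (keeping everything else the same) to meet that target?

1

Current finish: 16 minutes; target: 15.
J3 is on every critical path, so each minute cut from J3 cuts the finish by one (this holds down to a finish of 14).
Need 16 − 15 = 1 minute off J3 → J3 becomes 2 minutes, finish becomes 15.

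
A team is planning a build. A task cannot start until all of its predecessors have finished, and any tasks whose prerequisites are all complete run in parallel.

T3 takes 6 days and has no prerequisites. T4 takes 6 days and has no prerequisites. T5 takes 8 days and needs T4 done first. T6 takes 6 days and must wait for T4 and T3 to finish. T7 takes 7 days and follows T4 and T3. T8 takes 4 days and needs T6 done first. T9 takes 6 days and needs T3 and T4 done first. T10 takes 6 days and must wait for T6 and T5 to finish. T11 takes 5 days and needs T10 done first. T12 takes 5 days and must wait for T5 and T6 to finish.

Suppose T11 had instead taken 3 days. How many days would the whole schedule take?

23

As given, the longest chain is T4→T5→T10→T11 = 6+8+6+5 = 25, so the finish is 25 days.
Since T11 is critical, the -2 change carries straight to that chain (now 23 days).
No other chain overtakes it, so the finish is 23 days.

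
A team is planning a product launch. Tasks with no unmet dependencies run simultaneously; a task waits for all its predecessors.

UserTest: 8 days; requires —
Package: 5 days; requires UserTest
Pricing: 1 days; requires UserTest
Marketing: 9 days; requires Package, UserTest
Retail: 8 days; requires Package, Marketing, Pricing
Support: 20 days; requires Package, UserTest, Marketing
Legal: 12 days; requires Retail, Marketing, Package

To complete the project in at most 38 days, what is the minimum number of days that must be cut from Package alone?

Current finish: 42 days; target: 38.
Package is on every critical path, so each day cut from Package cuts the finish by one (this holds down to a finish of 38).
Need 42 − 38 = 4 days off Package → Package becomes 1 day, finish becomes 38.

4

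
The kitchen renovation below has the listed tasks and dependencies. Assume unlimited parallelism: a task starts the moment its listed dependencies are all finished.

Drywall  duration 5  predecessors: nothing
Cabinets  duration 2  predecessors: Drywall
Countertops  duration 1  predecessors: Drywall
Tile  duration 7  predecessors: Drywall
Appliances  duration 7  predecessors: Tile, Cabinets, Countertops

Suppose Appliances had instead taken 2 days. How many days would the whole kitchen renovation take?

Actual critical path: Drywall→Tile→Appliances = 5+7+7 = 19 ⇒ 19 days.
Appliances is on the critical path; changing it to 2 makes that path 14 days.
The critical path is still Drywall→Tile→Appliances; finish is now 14 days.

14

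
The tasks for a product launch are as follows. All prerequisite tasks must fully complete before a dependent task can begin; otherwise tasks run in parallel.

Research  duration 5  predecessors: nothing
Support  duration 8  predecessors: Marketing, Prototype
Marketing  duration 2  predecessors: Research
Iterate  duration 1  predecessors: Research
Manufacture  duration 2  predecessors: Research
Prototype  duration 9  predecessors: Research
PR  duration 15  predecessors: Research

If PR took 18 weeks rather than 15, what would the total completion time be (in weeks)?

Baseline: Research→Prototype→Support = 5+9+8 = 22 → 22 weeks.
PR is off the critical path — its longest chain is 20 weeks, giving 2 of slack.
New critical path: Research→PR = 5+18 = 23 ⇒ 23 weeks.

23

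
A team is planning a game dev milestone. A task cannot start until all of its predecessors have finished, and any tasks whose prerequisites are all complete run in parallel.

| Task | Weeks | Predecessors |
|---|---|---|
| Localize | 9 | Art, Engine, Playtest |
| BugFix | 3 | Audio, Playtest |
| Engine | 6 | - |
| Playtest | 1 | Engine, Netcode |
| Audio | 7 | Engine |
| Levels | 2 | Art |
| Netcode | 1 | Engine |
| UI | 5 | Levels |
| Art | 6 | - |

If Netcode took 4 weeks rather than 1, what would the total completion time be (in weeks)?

Actual critical path: Engine→Netcode→Playtest→Localize = 6+1+1+9 = 17 ⇒ 17 weeks.
Netcode lies on that path, so at 4 weeks the path becomes 20 weeks.
No other chain overtakes it, so the finish is 20 weeks.

20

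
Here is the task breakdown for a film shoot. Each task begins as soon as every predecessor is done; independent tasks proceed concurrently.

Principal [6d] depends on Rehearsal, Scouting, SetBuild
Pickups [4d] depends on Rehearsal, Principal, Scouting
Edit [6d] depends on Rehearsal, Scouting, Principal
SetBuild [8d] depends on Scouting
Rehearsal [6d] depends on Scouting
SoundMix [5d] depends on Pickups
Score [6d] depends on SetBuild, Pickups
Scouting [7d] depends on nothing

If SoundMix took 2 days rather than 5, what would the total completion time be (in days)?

Baseline: Scouting→SetBuild→Principal→Pickups→Score = 7+8+6+4+6 = 31 → 31 days.
SoundMix is off the critical path — its longest chain is 30 days, giving 1 of slack.
The critical path is still Scouting→SetBuild→Principal→Pickups→Score; finish is now 31 days.

31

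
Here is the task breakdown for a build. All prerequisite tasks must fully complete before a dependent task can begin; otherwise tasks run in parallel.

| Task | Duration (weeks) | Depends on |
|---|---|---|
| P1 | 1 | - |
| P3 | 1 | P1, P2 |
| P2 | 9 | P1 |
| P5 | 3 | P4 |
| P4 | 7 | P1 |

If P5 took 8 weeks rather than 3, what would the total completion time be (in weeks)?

Actual critical path: P1→P4→P5 = 1+7+3 = 11 ⇒ 11 weeks.
Since P5 is critical, the +5 change carries straight to that chain (now 16 weeks).
That remains the longest chain; total 16 weeks.

16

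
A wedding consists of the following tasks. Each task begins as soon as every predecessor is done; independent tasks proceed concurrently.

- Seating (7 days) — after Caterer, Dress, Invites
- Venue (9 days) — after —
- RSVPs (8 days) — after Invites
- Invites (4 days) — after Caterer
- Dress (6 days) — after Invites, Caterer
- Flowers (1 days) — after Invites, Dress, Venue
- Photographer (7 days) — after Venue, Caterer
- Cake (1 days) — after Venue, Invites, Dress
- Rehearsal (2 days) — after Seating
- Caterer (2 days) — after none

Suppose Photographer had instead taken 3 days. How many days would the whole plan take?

The binding path is Caterer→Invites→Dress→Seating→Rehearsal = 2+4+6+7+2 = 21; finish at 21 days.
The longest path through Photographer is only 16 days, so Photographer has float 5.
That remains the longest chain; total 21 days.

21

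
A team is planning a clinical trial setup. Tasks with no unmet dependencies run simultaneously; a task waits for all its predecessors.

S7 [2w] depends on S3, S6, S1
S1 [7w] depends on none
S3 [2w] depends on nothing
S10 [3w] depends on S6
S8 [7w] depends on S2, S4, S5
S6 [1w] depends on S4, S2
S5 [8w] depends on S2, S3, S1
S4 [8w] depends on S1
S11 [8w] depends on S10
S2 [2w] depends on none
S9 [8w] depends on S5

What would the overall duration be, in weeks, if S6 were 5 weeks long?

31

Actual critical path: S1→S4→S6→S10→S11 = 7+8+1+3+8 = 27 ⇒ 27 weeks.
S6 is on the critical path; changing it to 5 makes that path 31 weeks.
The critical path is still S1→S4→S6→S10→S11; finish is now 31 weeks.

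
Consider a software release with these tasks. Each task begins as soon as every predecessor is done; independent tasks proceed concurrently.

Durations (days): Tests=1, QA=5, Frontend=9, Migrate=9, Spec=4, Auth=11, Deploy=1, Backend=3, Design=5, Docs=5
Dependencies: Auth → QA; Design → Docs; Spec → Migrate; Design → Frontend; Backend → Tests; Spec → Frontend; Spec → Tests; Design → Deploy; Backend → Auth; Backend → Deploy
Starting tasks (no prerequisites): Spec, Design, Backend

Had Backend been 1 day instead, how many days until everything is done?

As given, the longest chain is Backend→Auth→QA = 3+11+5 = 19, so the finish is 19 days.
Backend lies on that path, so at 1 day the path becomes 17 days.
That remains the longest chain; total 17 days.

17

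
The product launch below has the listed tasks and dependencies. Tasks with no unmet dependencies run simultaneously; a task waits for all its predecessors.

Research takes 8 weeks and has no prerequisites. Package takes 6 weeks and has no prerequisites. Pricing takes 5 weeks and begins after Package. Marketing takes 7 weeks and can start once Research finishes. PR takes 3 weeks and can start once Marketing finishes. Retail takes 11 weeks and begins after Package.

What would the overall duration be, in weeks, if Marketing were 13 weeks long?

24

Baseline: Research→Marketing→PR = 8+7+3 = 18 → 18 weeks.
Marketing lies on that path, so at 13 weeks the path becomes 24 weeks.
No other chain overtakes it, so the finish is 24 weeks.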